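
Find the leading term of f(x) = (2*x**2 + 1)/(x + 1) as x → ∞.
2*x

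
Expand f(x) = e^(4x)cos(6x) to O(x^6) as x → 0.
1 + 4*x - 10*x**2 - 184*x**3/3 - 238*x**4/3 + 488*x**5/15 + O(x**6)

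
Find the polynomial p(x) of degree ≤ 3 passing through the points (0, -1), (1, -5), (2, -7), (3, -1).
x**3 - 2*x**2 - 3*x - 1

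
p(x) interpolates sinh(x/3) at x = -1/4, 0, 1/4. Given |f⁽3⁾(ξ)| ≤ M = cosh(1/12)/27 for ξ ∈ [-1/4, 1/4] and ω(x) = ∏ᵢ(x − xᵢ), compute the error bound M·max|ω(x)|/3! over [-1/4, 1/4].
sqrt(3)*cosh(1/12)/46656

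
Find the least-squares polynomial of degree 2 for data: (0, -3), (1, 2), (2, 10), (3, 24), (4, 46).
-87/35 + (4/7)x + (20/7)x²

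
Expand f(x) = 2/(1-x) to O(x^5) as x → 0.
2 + 2*x + 2*x**2 + 2*x**3 + 2*x**4 + O(x**5)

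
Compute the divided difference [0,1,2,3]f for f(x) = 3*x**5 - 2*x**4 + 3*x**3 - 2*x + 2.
66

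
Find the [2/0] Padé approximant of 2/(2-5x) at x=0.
25*x**2/4 + 5*x/2 + 1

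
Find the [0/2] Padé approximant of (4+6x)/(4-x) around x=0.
1/(21*x**2/8 - 7*x/4 + 1)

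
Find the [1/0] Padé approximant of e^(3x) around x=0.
3*x + 1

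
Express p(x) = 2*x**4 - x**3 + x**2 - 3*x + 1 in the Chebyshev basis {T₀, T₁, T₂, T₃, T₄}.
(9/4)T₀ + (-15/4)T₁ + (3/2)T₂ + (-1/4)T₃ + (1/4)T₄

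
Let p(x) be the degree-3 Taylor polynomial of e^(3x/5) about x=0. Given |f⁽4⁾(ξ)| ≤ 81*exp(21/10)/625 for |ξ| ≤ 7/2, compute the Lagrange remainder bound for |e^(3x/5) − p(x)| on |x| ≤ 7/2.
64827*exp(21/10)/80000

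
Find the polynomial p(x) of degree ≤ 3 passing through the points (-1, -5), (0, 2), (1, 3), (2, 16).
3*x**3 - 3*x**2 + x + 2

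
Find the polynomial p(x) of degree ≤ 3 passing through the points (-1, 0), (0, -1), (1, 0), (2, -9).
-2*x**3 + x**2 + 2*x - 1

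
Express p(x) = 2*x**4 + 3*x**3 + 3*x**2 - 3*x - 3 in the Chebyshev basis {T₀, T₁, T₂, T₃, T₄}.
(-3/4)T₀ + (-3/4)T₁ + (5/2)T₂ + (3/4)T₃ + (1/4)T₄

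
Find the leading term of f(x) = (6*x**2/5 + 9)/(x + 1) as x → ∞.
6*x/5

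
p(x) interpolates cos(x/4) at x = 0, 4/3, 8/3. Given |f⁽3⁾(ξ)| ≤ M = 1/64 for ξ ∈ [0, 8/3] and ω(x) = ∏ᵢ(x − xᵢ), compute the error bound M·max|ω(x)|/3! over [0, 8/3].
sqrt(3)/729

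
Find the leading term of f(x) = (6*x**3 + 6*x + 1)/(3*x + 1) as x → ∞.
2*x**2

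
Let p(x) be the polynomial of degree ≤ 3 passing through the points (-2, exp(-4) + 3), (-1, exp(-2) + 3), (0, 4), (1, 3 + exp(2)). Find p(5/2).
(-141*exp(4) - 35 + 135*exp(2) + 105*exp(6))*exp(-4)/16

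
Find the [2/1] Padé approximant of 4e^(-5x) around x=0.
(50*x**2/3 - 40*x/3 + 4)/(5*x/3 + 1)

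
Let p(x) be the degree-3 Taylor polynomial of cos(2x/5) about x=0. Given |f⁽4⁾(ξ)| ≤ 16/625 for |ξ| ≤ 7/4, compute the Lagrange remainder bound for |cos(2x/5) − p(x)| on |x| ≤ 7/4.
2401/240000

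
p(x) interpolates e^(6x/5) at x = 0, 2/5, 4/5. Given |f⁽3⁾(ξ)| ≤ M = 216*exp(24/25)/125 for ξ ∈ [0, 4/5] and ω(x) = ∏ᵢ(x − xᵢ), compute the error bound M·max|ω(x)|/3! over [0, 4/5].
64*sqrt(3)*exp(24/25)/15625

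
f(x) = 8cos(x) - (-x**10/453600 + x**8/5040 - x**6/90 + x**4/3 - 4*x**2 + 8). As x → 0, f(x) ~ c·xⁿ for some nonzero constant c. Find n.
12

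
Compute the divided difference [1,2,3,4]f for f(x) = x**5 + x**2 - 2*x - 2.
65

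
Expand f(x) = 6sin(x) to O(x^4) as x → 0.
6*x - x**3 + O(x**4)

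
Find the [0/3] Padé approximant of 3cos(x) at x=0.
3/(x**2/2 + 1)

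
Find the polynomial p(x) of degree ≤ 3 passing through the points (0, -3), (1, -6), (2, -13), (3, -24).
-2*x**2 - x - 3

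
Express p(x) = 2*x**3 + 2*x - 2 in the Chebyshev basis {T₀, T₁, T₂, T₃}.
(-2)T₀ + (7/2)T₁ + (1/2)T₃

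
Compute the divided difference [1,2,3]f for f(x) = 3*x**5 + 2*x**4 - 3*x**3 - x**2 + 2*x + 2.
301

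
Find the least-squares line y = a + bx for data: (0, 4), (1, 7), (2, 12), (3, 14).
a = 4, b = 7/2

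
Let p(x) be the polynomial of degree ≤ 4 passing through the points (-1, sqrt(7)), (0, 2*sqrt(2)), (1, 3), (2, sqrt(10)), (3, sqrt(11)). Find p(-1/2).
-105/64 - 5*sqrt(11)/128 + 7*sqrt(10)/32 + 35*sqrt(7)/128 + 35*sqrt(2)/16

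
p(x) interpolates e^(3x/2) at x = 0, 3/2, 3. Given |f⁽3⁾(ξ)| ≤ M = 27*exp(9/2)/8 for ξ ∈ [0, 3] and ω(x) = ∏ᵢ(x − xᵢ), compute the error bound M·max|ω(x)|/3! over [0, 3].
27*sqrt(3)*exp(9/2)/64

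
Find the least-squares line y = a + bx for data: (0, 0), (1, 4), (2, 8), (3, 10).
a = 2/5, b = 17/5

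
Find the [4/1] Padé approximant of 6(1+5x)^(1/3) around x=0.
(1250*x**4/81 - 400*x**3/27 + 20*x**2 + 32*x + 6)/(11*x/3 + 1)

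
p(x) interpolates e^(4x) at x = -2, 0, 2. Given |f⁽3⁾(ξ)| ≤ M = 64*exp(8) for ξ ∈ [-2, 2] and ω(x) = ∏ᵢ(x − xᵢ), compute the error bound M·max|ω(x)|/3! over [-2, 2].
512*sqrt(3)*exp(8)/27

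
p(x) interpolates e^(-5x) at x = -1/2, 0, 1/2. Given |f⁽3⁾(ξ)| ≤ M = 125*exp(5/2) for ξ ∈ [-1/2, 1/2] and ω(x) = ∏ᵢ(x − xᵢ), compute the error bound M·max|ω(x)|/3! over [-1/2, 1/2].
125*sqrt(3)*exp(5/2)/216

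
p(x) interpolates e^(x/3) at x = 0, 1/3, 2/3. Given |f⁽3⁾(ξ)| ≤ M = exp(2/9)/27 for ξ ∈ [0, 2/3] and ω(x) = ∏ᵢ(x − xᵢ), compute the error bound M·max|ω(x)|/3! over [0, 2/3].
sqrt(3)*exp(2/9)/19683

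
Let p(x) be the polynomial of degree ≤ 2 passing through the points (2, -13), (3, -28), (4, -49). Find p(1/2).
-7/4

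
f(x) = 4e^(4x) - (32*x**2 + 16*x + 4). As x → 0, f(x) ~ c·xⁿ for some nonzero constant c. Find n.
3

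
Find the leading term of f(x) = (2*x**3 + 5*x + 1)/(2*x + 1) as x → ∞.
x**2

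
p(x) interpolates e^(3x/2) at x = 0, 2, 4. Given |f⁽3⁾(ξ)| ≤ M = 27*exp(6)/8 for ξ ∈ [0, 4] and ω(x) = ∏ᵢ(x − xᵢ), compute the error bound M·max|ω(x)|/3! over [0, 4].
sqrt(3)*exp(6)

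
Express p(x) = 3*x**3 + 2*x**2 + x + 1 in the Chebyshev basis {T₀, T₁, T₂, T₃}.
(2)T₀ + (13/4)T₁ + T₂ + (3/4)T₃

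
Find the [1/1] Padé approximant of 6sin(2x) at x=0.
12*x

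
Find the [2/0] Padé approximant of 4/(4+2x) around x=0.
x**2/4 - x/2 + 1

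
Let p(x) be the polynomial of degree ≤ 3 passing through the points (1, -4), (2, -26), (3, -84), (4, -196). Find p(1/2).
-7/8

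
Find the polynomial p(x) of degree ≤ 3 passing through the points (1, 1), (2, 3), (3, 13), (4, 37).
x**3 - 2*x**2 + x + 1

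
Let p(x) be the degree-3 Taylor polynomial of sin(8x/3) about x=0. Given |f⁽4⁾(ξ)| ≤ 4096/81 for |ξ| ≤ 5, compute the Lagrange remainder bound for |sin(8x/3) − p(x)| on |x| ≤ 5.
320000/243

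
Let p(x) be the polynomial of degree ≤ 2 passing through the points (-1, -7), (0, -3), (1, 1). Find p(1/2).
-1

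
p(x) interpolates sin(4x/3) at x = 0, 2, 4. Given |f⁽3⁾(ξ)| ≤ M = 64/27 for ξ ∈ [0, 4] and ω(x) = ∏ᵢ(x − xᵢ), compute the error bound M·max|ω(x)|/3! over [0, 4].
512*sqrt(3)/729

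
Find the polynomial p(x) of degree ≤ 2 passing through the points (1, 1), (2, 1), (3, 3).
x**2 - 3*x + 3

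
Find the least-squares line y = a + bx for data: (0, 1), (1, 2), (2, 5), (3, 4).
a = 6/5, b = 6/5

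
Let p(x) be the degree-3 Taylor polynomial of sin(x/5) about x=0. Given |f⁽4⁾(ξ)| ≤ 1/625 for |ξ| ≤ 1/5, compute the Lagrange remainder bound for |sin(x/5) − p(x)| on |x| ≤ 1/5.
1/9375000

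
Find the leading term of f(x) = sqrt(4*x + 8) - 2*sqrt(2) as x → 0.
sqrt(2)*x/2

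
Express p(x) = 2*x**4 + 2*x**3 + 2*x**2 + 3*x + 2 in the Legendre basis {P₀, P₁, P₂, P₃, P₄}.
(46/15)P₀ + (21/5)P₁ + (52/21)P₂ + (4/5)P₃ + (16/35)P₄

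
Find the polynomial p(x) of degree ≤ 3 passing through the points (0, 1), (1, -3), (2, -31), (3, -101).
-3*x**3 - 3*x**2 + 2*x + 1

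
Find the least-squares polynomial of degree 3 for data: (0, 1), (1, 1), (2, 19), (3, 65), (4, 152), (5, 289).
127/126 + (-3901/756)x + (421/126)x² + (199/108)x³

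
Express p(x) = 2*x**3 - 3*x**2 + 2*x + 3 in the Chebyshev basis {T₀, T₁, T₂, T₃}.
(3/2)T₀ + (7/2)T₁ + (-3/2)T₂ + (1/2)T₃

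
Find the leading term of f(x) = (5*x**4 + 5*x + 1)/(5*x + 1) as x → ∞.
x**3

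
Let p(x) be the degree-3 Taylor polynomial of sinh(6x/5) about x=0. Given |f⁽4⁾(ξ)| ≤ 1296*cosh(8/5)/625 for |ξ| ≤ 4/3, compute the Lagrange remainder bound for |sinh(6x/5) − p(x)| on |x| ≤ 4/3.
512*cosh(8/5)/1875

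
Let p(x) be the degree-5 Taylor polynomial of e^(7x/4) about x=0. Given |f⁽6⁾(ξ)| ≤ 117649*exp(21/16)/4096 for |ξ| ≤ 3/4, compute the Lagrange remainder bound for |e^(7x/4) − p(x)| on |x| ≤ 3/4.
9529569*exp(21/16)/1342177280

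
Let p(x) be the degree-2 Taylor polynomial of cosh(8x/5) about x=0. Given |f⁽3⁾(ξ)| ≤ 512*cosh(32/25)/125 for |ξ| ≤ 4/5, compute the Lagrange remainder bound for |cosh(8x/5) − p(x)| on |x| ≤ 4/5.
16384*cosh(32/25)/46875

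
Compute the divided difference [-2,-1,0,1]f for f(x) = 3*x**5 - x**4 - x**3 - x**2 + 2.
16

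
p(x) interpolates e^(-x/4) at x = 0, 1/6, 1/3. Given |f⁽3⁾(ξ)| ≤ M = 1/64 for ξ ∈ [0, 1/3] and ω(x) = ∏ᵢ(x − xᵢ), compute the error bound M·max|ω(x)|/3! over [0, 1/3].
sqrt(3)/373248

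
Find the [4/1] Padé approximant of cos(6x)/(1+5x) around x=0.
(54*x**4 - 18*x**2 + 1)/(5*x + 1)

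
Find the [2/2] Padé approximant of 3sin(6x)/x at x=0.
(18 - 378*x**2/5)/(9*x**2/5 + 1)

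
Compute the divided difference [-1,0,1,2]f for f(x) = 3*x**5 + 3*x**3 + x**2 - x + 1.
18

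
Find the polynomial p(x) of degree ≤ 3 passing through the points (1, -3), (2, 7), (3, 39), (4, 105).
2*x**3 - x**2 - x - 3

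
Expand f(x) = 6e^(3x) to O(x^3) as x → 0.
6 + 18*x + 27*x**2 + O(x**3)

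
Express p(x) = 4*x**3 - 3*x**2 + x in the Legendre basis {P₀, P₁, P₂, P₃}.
-P₀ + (17/5)P₁ + (-2)P₂ + (8/5)P₃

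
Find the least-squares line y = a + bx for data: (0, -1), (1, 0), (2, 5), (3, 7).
a = -8/5, b = 29/10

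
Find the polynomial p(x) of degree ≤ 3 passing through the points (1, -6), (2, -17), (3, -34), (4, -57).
-3*x**2 - 2*x - 1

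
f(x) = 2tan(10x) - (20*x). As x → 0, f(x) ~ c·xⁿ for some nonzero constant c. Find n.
3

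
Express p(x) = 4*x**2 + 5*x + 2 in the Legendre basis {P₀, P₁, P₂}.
(10/3)P₀ + (5)P₁ + (8/3)P₂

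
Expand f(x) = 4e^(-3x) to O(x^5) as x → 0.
4 - 12*x + 18*x**2 - 18*x**3 + 27*x**4/2 + O(x**5)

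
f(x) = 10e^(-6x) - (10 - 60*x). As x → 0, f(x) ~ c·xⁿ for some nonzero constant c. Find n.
2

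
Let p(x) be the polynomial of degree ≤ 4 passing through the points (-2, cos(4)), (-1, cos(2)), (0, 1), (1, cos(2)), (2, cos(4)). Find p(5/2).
175*cos(4)/64 - 75*cos(2)/16 + 189/64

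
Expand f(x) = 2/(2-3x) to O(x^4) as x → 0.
1 + 3*x/2 + 9*x**2/4 + 27*x**3/8 + O(x**4)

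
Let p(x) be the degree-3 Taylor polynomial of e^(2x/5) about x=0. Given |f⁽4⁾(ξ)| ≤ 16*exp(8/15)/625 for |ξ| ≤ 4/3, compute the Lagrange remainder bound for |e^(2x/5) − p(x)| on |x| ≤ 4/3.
512*exp(8/15)/151875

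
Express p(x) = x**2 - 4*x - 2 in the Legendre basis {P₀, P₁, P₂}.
(-5/3)P₀ + (-4)P₁ + (2/3)P₂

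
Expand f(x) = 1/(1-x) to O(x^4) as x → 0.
1 + x + x**2 + x**3 + O(x**4)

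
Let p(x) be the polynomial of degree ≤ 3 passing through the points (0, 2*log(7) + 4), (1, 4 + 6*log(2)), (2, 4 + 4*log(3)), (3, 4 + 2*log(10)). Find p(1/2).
4 + log(32*5**(1/8)*6**(3/4)*7**(5/8)/9)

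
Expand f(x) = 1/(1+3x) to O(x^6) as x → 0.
1 - 3*x + 9*x**2 - 27*x**3 + 81*x**4 - 243*x**5 + O(x**6)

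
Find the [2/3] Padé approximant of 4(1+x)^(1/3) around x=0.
(14*x**2/9 + 16*x/3 + 4)/(-x**3/162 + x**2/6 + x + 1)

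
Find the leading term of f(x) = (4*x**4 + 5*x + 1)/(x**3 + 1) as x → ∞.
4*x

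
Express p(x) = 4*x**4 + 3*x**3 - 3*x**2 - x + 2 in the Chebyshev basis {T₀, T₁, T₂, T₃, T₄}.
(2)T₀ + (5/4)T₁ + (1/2)T₂ + (3/4)T₃ + (1/2)T₄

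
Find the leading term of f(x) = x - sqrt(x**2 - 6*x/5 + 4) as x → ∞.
3/5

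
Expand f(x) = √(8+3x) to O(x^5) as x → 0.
2*sqrt(2) + 3*sqrt(2)*x/8 - 9*sqrt(2)*x**2/256 + 27*sqrt(2)*x**3/4096 - 405*sqrt(2)*x**4/262144 + O(x**5)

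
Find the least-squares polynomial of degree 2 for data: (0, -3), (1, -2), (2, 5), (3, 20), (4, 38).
-16/5 + (-8/5)x + (3)x²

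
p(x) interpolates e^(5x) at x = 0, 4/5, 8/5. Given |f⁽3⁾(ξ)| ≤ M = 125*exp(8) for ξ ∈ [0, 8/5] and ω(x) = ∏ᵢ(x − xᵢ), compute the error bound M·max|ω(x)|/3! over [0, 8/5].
64*sqrt(3)*exp(8)/27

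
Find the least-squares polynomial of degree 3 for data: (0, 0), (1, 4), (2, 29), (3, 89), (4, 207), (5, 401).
-25/126 + (1513/756)x + (-71/252)x² + (86/27)x³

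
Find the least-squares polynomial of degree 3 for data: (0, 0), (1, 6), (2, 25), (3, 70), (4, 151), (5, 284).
-1/14 + (335/84)x + (1/7)x² + (25/12)x³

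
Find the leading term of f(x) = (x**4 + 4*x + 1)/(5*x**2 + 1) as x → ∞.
x**2/5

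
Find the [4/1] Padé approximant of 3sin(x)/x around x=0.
x**4/40 - x**2/2 + 3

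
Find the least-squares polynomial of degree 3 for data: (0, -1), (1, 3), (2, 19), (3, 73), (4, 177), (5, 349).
-40/63 + (43/378)x + (-83/126)x² + (79/27)x³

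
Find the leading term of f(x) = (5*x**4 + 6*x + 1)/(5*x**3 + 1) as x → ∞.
x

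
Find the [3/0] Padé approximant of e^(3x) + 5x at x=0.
9*x**3/2 + 9*x**2/2 + 8*x + 1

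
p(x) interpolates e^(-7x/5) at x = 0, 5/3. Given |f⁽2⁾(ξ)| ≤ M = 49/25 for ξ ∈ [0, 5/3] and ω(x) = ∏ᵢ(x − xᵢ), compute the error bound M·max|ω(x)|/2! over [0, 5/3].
49/72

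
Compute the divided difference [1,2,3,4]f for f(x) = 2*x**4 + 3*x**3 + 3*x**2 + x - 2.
23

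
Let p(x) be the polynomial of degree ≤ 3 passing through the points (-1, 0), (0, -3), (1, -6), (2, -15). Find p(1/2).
-33/8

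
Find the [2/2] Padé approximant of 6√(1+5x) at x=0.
(375*x**2/8 + 75*x/2 + 6)/(25*x**2/16 + 15*x/4 + 1)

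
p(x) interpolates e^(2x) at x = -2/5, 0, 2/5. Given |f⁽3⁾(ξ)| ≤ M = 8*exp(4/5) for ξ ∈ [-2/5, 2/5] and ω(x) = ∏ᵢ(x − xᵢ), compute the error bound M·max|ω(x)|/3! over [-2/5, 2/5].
64*sqrt(3)*exp(4/5)/3375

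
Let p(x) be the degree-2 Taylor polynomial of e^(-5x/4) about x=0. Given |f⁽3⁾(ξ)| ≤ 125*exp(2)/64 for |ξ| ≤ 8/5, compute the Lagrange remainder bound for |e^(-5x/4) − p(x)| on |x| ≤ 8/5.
4*exp(2)/3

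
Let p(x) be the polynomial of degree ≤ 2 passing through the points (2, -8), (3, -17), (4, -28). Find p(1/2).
7/4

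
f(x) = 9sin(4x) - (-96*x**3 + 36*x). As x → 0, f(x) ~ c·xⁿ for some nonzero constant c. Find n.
5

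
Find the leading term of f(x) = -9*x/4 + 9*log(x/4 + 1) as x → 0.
-9*x**2/32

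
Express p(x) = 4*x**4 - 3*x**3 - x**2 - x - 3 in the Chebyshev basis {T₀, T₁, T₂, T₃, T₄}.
(-2)T₀ + (-13/4)T₁ + (3/2)T₂ + (-3/4)T₃ + (1/2)T₄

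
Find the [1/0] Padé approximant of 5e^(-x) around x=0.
5 - 5*x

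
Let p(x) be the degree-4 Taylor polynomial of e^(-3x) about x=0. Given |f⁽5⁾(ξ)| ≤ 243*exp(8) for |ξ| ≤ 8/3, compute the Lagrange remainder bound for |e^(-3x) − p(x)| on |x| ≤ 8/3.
4096*exp(8)/15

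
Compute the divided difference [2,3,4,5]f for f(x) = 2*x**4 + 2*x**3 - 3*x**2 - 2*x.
30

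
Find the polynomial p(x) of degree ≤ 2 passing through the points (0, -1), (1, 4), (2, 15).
3*x**2 + 2*x - 1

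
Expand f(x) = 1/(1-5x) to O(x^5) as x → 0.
1 + 5*x + 25*x**2 + 125*x**3 + 625*x**4 + O(x**5)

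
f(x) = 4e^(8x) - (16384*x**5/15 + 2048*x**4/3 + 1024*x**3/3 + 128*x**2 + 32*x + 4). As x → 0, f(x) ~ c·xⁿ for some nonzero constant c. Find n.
6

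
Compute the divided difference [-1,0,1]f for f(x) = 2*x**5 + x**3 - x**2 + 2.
-1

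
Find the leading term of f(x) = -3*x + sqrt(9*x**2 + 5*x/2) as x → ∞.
5/12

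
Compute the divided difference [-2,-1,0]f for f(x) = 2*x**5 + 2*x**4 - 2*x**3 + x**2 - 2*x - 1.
-9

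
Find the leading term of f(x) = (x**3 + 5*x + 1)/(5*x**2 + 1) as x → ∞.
x/5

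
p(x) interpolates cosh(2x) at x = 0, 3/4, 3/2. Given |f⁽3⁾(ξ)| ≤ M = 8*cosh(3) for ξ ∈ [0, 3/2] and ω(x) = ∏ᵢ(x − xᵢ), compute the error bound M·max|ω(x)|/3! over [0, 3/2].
sqrt(3)*cosh(3)/8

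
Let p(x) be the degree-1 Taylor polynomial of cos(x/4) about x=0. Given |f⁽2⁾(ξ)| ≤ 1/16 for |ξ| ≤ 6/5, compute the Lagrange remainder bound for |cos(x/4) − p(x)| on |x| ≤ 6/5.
9/200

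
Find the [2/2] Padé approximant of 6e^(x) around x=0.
(x**2/2 + 3*x + 6)/(x**2/12 - x/2 + 1)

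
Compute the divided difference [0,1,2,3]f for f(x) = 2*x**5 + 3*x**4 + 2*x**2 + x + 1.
68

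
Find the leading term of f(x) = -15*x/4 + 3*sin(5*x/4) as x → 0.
-125*x**3/128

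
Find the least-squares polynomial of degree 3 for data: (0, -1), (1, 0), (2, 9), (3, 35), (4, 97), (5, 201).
-62/63 + (340/189)x + (-701/252)x² + (227/108)x³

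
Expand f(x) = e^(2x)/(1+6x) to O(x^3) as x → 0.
1 - 4*x + 26*x**2 + O(x**3)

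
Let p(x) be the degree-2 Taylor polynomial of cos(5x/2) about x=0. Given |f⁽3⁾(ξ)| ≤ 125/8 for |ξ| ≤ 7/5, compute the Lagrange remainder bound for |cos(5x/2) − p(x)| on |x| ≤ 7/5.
343/48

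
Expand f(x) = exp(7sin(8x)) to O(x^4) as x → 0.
1 + 56*x + 1568*x**2 + 28672*x**3 + O(x**4)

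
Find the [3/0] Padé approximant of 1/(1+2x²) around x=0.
1 - 2*x**2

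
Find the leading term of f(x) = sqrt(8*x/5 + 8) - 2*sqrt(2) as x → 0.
sqrt(2)*x/5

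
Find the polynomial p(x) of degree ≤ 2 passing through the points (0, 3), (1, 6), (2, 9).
3*x + 3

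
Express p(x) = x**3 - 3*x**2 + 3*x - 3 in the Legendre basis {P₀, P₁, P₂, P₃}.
(-4)P₀ + (18/5)P₁ + (-2)P₂ + (2/5)P₃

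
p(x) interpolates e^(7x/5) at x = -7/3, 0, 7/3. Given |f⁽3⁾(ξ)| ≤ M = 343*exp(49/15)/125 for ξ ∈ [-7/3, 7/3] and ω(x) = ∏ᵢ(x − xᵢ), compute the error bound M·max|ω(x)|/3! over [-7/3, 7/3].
117649*sqrt(3)*exp(49/15)/91125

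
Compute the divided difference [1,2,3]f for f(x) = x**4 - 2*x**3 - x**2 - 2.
12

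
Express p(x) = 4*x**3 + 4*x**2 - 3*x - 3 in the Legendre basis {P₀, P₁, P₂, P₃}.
(-5/3)P₀ + (-3/5)P₁ + (8/3)P₂ + (8/5)P₃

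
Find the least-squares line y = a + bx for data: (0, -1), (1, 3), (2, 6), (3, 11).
a = -11/10, b = 39/10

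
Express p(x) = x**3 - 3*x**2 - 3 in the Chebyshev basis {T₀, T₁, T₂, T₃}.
(-9/2)T₀ + (3/4)T₁ + (-3/2)T₂ + (1/4)T₃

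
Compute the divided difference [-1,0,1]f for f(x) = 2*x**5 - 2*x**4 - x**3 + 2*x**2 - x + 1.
0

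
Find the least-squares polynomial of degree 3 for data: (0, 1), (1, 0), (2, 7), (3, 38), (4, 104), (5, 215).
155/126 + (-329/108)x + (-233/252)x² + (109/54)x³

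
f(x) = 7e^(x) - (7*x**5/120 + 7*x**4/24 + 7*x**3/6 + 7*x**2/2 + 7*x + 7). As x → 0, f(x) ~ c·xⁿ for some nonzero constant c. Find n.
6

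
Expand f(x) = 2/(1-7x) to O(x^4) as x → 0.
2 + 14*x + 98*x**2 + 686*x**3 + O(x**4)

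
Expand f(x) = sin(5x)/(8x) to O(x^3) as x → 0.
5/8 - 125*x**2/48 + O(x**3)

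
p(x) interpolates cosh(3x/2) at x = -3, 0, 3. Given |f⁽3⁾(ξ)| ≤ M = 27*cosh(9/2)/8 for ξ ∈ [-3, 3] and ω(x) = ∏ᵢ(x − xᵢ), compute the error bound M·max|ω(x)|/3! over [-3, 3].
27*sqrt(3)*cosh(9/2)/8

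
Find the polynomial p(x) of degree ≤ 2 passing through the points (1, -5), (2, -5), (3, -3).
x**2 - 3*x - 3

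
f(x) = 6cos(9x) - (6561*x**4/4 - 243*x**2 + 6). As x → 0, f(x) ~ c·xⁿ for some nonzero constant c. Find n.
6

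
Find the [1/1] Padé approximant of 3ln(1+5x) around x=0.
15*x/(5*x/2 + 1)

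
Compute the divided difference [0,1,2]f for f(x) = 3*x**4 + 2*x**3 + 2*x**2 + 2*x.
29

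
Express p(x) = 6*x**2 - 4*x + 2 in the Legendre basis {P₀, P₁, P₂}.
(4)P₀ + (-4)P₁ + (4)P₂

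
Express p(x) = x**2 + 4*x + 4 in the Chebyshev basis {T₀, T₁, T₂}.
(9/2)T₀ + (4)T₁ + (1/2)T₂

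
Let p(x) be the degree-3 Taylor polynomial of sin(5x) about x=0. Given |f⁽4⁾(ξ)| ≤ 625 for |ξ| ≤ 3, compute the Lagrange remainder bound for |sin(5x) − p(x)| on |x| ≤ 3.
16875/8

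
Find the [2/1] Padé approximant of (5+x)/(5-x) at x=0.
(x/5 + 1)/(1 - x/5)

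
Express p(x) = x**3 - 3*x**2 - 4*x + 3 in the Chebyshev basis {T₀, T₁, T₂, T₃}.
(3/2)T₀ + (-13/4)T₁ + (-3/2)T₂ + (1/4)T₃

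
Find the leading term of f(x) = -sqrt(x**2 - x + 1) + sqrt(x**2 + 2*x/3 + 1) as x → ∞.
5/6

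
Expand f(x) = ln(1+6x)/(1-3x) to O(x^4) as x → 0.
6*x + 72*x**3 + O(x**4)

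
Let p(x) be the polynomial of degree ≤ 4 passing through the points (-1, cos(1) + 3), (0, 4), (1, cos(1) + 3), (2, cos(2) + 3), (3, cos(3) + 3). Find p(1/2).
3*cos(3)/128 - 5*cos(2)/32 + 85*cos(1)/128 + 111/32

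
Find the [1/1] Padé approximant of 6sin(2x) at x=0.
12*x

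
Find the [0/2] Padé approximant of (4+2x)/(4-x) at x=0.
1/(3*x**2/8 - 3*x/4 + 1)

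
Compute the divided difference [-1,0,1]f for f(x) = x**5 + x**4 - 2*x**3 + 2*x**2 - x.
3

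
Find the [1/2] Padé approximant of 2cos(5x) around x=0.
2/(25*x**2/2 + 1)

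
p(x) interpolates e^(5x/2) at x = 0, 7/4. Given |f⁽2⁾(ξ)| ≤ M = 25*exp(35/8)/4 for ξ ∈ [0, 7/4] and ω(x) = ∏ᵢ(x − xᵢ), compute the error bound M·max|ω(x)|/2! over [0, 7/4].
1225*exp(35/8)/512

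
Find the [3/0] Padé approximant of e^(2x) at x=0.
4*x**3/3 + 2*x**2 + 2*x + 1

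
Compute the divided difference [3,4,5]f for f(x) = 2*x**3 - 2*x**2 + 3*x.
22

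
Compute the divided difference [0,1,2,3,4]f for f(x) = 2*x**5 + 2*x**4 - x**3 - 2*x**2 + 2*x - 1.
22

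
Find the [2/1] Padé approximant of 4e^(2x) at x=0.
(8*x**2/3 + 16*x/3 + 4)/(1 - 2*x/3)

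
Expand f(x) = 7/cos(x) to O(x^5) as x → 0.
7 + 7*x**2/2 + 35*x**4/24 + O(x**5)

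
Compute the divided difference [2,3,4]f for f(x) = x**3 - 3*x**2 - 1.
6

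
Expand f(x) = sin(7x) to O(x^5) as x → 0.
7*x - 343*x**3/6 + O(x**5)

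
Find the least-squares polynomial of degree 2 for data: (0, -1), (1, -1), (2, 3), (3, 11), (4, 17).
-53/35 + (8/35)x + (8/7)x²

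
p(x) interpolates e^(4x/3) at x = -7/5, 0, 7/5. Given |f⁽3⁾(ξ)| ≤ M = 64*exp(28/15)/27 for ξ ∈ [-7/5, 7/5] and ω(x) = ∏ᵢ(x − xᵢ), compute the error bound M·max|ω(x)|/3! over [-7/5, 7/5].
21952*sqrt(3)*exp(28/15)/91125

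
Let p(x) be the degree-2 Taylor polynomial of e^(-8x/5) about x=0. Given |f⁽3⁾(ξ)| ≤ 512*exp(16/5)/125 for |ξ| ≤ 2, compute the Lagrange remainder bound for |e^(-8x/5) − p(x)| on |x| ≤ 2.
2048*exp(16/5)/375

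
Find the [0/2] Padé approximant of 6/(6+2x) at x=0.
1/(x/3 + 1)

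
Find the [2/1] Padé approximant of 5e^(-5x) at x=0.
(125*x**2/6 - 50*x/3 + 5)/(5*x/3 + 1)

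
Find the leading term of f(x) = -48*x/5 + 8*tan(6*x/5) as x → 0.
576*x**3/125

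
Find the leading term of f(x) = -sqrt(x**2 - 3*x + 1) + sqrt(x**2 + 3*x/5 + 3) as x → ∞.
9/5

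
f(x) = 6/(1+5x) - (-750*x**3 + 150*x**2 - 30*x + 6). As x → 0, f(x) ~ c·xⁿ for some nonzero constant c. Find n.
4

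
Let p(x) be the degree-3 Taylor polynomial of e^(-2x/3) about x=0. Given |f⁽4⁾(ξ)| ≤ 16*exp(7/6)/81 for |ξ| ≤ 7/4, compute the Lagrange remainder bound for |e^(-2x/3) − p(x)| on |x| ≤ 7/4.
2401*exp(7/6)/31104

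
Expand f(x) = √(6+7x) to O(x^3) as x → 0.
sqrt(6) + 7*sqrt(6)*x/12 - 49*sqrt(6)*x**2/288 + O(x**3)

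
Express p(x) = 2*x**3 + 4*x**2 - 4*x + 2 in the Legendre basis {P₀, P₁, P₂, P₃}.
(10/3)P₀ + (-14/5)P₁ + (8/3)P₂ + (4/5)P₃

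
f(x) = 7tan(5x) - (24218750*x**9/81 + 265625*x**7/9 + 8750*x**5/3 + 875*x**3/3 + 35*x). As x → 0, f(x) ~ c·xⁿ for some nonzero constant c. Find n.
11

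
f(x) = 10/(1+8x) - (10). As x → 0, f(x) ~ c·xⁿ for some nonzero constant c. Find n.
1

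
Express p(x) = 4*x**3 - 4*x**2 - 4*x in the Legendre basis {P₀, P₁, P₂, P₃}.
(-4/3)P₀ + (-8/5)P₁ + (-8/3)P₂ + (8/5)P₃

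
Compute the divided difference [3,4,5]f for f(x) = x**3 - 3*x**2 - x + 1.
9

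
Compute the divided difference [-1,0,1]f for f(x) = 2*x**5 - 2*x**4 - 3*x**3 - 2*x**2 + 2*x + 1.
-4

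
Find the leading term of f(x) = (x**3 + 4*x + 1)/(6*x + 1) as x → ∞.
x**2/6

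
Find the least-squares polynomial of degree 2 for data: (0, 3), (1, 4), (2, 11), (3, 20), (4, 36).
104/35 + (-33/35)x + (16/7)x²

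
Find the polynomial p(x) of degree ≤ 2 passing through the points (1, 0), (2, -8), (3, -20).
-2*x**2 - 2*x + 4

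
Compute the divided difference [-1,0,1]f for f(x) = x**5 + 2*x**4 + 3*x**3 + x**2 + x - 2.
3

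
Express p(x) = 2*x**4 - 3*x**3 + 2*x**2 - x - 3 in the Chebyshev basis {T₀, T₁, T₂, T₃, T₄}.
(-5/4)T₀ + (-13/4)T₁ + (2)T₂ + (-3/4)T₃ + (1/4)T₄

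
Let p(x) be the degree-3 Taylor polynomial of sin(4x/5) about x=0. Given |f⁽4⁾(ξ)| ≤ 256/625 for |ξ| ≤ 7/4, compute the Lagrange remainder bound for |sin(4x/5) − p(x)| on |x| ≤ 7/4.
2401/15000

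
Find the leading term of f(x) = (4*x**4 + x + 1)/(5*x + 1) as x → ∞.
4*x**3/5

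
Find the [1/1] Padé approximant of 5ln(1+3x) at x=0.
15*x/(3*x/2 + 1)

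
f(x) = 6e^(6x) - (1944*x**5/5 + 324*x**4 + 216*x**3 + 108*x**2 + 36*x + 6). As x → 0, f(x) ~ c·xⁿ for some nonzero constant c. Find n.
6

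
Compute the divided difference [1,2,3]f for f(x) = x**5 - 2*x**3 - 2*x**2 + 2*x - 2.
76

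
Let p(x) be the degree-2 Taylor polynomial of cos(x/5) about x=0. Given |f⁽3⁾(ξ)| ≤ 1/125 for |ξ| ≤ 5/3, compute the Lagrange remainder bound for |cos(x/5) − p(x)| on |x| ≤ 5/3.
1/162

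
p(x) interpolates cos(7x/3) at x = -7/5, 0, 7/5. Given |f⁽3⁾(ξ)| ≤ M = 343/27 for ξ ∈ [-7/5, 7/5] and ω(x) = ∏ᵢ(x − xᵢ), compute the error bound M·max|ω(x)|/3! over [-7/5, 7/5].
117649*sqrt(3)/91125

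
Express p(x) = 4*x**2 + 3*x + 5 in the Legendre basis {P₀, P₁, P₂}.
(19/3)P₀ + (3)P₁ + (8/3)P₂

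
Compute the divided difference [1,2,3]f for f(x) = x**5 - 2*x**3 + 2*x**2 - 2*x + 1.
80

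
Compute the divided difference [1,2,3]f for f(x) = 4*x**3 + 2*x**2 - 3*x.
26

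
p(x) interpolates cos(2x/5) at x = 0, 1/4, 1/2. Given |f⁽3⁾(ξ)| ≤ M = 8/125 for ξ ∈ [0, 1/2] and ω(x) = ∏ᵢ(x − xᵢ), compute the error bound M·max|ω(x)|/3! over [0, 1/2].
sqrt(3)/27000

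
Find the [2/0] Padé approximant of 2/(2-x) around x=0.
x**2/4 + x/2 + 1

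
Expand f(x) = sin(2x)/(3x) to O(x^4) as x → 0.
2/3 - 4*x**2/9 + O(x**4)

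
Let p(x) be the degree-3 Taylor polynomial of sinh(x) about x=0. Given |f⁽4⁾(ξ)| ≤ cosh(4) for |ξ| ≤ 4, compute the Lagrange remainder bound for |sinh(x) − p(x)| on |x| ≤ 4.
32*cosh(4)/3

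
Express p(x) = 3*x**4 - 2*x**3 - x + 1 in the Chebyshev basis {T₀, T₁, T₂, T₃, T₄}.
(17/8)T₀ + (-5/2)T₁ + (3/2)T₂ + (-1/2)T₃ + (3/8)T₄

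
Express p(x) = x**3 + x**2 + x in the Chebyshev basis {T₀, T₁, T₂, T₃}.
(1/2)T₀ + (7/4)T₁ + (1/2)T₂ + (1/4)T₃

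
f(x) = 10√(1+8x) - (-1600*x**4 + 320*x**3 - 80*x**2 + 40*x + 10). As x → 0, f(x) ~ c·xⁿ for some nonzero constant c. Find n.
5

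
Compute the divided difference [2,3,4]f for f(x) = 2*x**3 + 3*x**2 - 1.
21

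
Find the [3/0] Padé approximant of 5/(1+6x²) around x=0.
5 - 30*x**2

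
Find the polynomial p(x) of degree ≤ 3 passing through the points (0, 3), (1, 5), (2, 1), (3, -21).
-2*x**3 + 3*x**2 + x + 3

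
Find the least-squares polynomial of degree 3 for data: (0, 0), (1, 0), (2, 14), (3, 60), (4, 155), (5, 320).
-11/126 + (-31/108)x + (-311/126)x² + (331/108)x³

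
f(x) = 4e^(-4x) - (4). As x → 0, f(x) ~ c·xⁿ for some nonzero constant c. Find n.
1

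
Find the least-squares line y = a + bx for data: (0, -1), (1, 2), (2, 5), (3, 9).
a = -6/5, b = 33/10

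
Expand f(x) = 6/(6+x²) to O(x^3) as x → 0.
1 - x**2/6 + O(x**3)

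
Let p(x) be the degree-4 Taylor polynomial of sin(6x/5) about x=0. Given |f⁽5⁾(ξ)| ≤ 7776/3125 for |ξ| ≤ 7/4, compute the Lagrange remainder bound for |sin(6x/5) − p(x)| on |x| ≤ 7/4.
1361367/4000000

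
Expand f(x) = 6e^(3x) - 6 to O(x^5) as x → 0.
18*x + 27*x**2 + 27*x**3 + 81*x**4/4 + O(x**5)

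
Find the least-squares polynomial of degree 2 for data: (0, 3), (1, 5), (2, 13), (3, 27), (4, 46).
102/35 + (-22/35)x + (20/7)x²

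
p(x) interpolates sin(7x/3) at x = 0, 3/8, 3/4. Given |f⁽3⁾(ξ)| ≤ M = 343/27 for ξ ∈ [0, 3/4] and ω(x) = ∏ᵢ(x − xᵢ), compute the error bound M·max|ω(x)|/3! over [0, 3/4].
343*sqrt(3)/13824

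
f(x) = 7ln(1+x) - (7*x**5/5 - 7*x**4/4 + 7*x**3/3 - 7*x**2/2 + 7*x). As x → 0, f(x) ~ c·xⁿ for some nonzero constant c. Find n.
6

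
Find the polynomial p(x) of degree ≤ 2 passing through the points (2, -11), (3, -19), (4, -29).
-x**2 - 3*x - 1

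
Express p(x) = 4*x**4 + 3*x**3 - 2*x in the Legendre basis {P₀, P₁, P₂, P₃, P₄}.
(4/5)P₀ + (-1/5)P₁ + (16/7)P₂ + (6/5)P₃ + (32/35)P₄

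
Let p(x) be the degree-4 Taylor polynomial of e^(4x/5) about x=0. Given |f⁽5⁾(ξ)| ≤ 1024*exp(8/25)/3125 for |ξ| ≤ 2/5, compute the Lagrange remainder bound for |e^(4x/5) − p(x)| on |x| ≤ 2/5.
4096*exp(8/25)/146484375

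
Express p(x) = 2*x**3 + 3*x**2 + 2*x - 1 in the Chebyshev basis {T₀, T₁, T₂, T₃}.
(1/2)T₀ + (7/2)T₁ + (3/2)T₂ + (1/2)T₃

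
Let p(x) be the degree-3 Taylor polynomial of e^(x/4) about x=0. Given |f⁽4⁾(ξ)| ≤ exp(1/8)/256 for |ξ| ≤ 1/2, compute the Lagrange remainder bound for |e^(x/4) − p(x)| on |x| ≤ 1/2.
exp(1/8)/98304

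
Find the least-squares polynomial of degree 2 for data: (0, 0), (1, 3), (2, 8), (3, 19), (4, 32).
4/35 + (4/7)x + (13/7)x²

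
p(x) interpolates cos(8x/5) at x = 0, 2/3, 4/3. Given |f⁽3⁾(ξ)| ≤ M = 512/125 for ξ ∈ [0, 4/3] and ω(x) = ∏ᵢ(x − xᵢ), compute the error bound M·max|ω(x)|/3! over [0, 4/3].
4096*sqrt(3)/91125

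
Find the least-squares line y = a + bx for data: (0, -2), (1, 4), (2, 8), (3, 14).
a = -9/5, b = 26/5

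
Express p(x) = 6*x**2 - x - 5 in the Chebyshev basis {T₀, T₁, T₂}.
(-2)T₀ - T₁ + (3)T₂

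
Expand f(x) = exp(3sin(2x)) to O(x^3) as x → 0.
1 + 6*x + 18*x**2 + O(x**3)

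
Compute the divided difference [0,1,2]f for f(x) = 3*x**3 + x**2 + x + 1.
10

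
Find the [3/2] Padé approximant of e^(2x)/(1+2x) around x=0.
(64*x**3/165 + 57*x**2/55 + 84*x/55 + 1)/(-53*x**2/55 + 84*x/55 + 1)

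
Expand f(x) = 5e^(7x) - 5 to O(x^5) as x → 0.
35*x + 245*x**2/2 + 1715*x**3/6 + 12005*x**4/24 + O(x**5)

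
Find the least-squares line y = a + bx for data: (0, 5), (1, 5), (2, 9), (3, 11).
a = 21/5, b = 11/5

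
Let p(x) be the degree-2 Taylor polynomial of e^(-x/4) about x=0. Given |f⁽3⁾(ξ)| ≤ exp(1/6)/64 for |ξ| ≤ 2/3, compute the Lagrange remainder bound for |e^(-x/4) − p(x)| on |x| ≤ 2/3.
exp(1/6)/1296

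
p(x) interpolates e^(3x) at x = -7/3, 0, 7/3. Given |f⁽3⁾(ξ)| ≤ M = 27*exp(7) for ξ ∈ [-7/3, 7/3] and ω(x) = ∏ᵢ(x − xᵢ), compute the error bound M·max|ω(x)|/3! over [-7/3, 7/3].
343*sqrt(3)*exp(7)/27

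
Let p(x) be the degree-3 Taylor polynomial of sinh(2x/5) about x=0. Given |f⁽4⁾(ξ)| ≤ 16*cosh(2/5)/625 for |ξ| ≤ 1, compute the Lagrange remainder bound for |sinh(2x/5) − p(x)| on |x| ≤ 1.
2*cosh(2/5)/1875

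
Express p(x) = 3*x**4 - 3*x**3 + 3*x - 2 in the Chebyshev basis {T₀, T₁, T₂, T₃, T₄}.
(-7/8)T₀ + (3/4)T₁ + (3/2)T₂ + (-3/4)T₃ + (3/8)T₄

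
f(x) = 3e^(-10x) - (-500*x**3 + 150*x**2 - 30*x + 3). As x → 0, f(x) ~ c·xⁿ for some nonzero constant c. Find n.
4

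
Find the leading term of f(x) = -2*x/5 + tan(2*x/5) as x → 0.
8*x**3/375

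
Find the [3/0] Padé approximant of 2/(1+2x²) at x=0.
2 - 4*x**2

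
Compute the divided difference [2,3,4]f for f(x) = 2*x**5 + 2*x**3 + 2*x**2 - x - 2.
590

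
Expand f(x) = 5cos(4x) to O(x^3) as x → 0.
5 - 40*x**2 + O(x**3)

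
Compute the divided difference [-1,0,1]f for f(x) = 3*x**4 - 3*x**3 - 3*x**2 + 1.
0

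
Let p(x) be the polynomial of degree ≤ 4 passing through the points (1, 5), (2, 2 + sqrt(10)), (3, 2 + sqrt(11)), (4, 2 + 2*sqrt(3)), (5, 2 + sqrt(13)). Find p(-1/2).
-693*sqrt(10)/32 - 385*sqrt(3)/16 + 315*sqrt(13)/128 + 3721/128 + 1485*sqrt(11)/64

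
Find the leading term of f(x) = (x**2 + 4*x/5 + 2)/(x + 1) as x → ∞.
x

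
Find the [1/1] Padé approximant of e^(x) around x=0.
(x/2 + 1)/(1 - x/2)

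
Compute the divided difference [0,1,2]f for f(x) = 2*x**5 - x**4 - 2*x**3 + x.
17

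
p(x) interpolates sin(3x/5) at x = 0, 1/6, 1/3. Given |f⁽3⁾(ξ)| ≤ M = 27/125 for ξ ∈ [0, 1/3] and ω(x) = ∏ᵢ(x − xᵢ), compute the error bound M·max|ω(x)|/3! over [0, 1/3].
sqrt(3)/27000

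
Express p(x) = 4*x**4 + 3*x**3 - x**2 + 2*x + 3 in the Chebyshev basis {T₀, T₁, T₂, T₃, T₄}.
(4)T₀ + (17/4)T₁ + (3/2)T₂ + (3/4)T₃ + (1/2)T₄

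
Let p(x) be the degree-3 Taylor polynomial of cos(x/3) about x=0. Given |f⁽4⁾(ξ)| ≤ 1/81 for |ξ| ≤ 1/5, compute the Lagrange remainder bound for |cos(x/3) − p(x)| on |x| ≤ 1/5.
1/1215000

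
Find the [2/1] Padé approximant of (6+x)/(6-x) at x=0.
(x/6 + 1)/(1 - x/6)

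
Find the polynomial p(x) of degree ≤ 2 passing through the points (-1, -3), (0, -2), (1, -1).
x - 2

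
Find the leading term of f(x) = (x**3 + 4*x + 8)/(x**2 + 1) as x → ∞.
x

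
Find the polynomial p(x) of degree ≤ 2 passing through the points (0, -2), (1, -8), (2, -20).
-3*x**2 - 3*x - 2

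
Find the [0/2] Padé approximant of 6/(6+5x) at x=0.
1/(5*x/6 + 1)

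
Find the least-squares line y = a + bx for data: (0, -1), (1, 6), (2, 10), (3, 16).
a = -1/2, b = 11/2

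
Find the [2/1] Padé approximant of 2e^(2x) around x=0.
(4*x**2/3 + 8*x/3 + 2)/(1 - 2*x/3)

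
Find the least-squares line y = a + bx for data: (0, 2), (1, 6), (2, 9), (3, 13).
a = 21/10, b = 18/5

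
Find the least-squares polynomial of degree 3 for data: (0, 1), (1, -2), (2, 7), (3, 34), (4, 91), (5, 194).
40/63 + (-109/54)x + (-89/63)x² + (103/54)x³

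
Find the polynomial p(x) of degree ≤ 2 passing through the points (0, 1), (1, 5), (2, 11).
x**2 + 3*x + 1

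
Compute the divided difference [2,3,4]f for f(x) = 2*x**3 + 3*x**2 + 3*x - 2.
21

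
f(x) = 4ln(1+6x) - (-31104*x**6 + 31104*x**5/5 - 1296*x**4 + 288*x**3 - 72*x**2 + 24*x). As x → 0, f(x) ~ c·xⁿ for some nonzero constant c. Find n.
7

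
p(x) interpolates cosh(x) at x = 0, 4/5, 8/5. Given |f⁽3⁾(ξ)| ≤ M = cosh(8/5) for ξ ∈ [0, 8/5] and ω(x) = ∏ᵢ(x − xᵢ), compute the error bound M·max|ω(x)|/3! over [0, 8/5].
64*sqrt(3)*cosh(8/5)/3375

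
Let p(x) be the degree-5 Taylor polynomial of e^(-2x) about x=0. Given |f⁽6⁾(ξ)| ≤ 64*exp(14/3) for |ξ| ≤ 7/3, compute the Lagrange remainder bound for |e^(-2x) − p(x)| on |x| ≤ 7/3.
470596*exp(14/3)/32805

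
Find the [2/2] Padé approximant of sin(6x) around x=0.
6*x/(6*x**2 + 1)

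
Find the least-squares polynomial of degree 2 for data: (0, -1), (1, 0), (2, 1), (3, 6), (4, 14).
-22/35 + (-54/35)x + (9/7)x²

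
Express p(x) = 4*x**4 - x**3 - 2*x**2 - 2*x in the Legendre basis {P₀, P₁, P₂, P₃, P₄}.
(2/15)P₀ + (-13/5)P₁ + (20/21)P₂ + (-2/5)P₃ + (32/35)P₄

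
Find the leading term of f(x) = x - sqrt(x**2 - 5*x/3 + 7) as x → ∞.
5/6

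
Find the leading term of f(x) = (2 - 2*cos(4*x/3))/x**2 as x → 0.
16/9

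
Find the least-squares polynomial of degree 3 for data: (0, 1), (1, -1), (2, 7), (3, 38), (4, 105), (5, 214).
11/9 + (-269/54)x + (11/36)x² + (199/108)x³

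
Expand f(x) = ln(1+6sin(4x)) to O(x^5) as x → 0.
24*x - 288*x**2 + 4544*x**3 - 81408*x**4 + O(x**5)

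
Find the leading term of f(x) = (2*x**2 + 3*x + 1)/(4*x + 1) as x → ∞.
x/2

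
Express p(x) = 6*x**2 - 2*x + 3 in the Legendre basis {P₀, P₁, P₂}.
(5)P₀ + (-2)P₁ + (4)P₂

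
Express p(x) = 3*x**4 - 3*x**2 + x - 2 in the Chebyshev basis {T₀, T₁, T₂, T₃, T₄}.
(-19/8)T₀ + T₁ + (3/8)T₄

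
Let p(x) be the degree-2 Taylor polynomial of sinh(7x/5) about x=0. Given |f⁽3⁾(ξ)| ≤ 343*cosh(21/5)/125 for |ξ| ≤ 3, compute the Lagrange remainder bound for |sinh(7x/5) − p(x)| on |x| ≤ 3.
3087*cosh(21/5)/250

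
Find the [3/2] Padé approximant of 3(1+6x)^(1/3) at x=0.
(56*x**3/5 + 252*x**2/5 + 126*x/5 + 3)/(8*x**2 + 32*x/5 + 1)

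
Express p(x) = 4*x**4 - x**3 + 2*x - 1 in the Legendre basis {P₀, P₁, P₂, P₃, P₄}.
(-1/5)P₀ + (7/5)P₁ + (16/7)P₂ + (-2/5)P₃ + (32/35)P₄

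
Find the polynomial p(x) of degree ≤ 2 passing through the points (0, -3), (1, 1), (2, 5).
4*x - 3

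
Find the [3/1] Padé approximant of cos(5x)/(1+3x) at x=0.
(625*x**3/72 - 425*x**2/84 - 625*x/252 + 1)/(131*x/252 + 1)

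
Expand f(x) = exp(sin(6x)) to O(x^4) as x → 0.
1 + 6*x + 18*x**2 + O(x**4)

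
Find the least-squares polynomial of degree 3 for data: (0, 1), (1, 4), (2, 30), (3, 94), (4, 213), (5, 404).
58/63 + (-431/189)x + (181/63)x² + (74/27)x³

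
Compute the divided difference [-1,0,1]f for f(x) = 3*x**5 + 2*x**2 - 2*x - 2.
2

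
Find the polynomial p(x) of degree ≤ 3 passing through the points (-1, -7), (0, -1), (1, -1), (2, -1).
x**3 - 3*x**2 + 2*x - 1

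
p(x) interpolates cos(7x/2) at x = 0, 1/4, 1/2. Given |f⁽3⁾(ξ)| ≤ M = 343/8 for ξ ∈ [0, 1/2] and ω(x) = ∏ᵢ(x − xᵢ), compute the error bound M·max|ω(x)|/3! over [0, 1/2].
343*sqrt(3)/13824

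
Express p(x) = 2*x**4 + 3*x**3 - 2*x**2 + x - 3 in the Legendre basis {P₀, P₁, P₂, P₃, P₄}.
(-49/15)P₀ + (14/5)P₁ + (-4/21)P₂ + (6/5)P₃ + (16/35)P₄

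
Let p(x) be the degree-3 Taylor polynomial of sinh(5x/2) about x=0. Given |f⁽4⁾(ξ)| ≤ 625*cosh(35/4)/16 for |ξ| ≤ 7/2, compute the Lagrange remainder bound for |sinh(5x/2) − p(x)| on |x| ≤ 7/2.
1500625*cosh(35/4)/6144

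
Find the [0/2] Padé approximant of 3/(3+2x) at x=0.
1/(2*x/3 + 1)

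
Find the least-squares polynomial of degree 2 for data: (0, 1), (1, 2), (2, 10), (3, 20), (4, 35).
24/35 + (1/35)x + (15/7)x²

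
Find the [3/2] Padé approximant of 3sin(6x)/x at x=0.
(18 - 378*x**2/5)/(9*x**2/5 + 1)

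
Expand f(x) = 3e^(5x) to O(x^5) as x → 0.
3 + 15*x + 75*x**2/2 + 125*x**3/2 + 625*x**4/8 + O(x**5)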